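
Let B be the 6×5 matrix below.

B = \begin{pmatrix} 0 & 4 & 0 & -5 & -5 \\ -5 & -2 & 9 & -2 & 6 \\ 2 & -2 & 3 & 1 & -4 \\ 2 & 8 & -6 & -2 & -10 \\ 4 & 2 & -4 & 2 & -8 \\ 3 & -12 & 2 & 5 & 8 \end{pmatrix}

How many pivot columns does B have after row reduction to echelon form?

4

Row reduce to echelon form.
Swap R1 ↔ R2
R3 ← R3 + (2/5)·R1: [0, -14/5, 33/5, 1/5, -8/5]
R4 ← R4 + (2/5)·R1: [0, 36/5, -12/5, -14/5, -38/5]
R5 ← R5 + (4/5)·R1: [0, 2/5, 16/5, 2/5, -16/5]
R6 ← R6 + (3/5)·R1: [0, -66/5, 37/5, 19/5, 58/5]
R3 ← R3 + (7/10)·R2: [0, 0, 33/5, -33/10, -51/10]
R4 ← R4 − (9/5)·R2: [0, 0, -12/5, 31/5, 7/5]
R5 ← R5 − (1/10)·R2: [0, 0, 16/5, 9/10, -27/10]
R6 ← R6 + (33/10)·R2: [0, 0, 37/5, -127/10, -49/10]
R4 ← R4 + (4/11)·R3: [0, 0, 0, 5, -5/11]
R5 ← R5 − (16/33)·R3: [0, 0, 0, 5/2, -5/22]
R6 ← R6 − (37/33)·R3: [0, 0, 0, -9, 9/11]
R5 ← R5 − (1/2)·R4: [0, 0, 0, 0, 0]
R6 ← R6 + (9/5)·R4: [0, 0, 0, 0, 0]
Echelon form has 4 nonzero rows, so rank(B) = 4.
Each nonzero row contributes one pivot column: 4 pivot columns.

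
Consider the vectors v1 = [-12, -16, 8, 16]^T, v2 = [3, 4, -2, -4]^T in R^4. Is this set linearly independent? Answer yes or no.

Form the matrix with these vectors as rows and row reduce.
R2 ← R2 + (1/4)·R1: [0, 0, 0, 0]
1 nonzero row, so the 2 vectors span a space of dimension 1.
Since 1 < 2, the vectors are linearly dependent.

no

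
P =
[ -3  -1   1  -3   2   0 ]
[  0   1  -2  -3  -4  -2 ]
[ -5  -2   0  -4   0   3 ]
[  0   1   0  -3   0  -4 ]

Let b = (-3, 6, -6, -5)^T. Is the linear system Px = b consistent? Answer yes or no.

no

Row reduce the augmented matrix [P | b].
R3 ← R3 − (5/3)·R1: [0, -1/3, -5/3, 1, -10/3, 3, -1]
R3 ← R3 + (1/3)·R2: [0, 0, -7/3, 0, -14/3, 7/3, 1]
R4 ← R4 − R2: [0, 0, 2, 0, 4, -2, -11]
R4 ← R4 + (6/7)·R3: [0, 0, 0, 0, 0, 0, -71/7]
The echelon form has 4 nonzero rows; the last pivot sits in the augmented column, so rank(P) = 3 but rank([P|b]) = 4.
Since the ranks differ, the system is inconsistent.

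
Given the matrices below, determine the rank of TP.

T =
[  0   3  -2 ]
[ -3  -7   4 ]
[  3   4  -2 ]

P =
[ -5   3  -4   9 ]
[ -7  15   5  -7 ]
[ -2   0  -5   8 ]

2

First compute TP:
[[-17,  45,  25, -37],
 [ 56, -114, -43,  54],
 [-39,  69,  18, -17]]
Now row reduce the product.
R2 ← R2 + (56/17)·R1: [0, 582/17, 669/17, -1154/17]
R3 ← R3 − (39/17)·R1: [0, -582/17, -669/17, 1154/17]
R3 ← R3 + R2: [0, 0, 0, 0]
2 nonzero rows, so rank(TP) = 2.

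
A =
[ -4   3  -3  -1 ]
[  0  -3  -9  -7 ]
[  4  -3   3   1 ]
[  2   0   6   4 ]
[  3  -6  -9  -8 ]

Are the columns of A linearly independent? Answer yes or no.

no

Row reduce A to echelon form.
R3 ← R3 + R1: [0, 0, 0, 0]
R4 ← R4 + (1/2)·R1: [0, 3/2, 9/2, 7/2]
R5 ← R5 + (3/4)·R1: [0, -15/4, -45/4, -35/4]
R4 ← R4 + (1/2)·R2: [0, 0, 0, 0]
R5 ← R5 − (5/4)·R2: [0, 0, 0, 0]
2 pivots among 4 columns.
Only 2 < 4 pivot columns, so the columns are linearly dependent.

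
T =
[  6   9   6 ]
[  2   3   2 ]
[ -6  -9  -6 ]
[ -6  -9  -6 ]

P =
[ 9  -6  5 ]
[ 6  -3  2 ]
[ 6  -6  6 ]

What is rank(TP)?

1

First compute TP:
[[144, -99,  84],
 [ 48, -33,  28],
 [-144,  99, -84],
 [-144,  99, -84]]
Now row reduce the product.
R2 ← R2 − (1/3)·R1: [0, 0, 0]
R3 ← R3 + R1: [0, 0, 0]
R4 ← R4 + R1: [0, 0, 0]
1 nonzero row, so rank(TP) = 1.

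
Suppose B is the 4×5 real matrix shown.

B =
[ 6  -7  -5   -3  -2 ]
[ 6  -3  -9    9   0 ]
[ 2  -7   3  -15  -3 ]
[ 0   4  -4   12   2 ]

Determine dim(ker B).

Row reduce to echelon form.
R2 ← R2 − R1: [0, 4, -4, 12, 2]
R3 ← R3 − (1/3)·R1: [0, -14/3, 14/3, -14, -7/3]
R3 ← R3 + (7/6)·R2: [0, 0, 0, 0, 0]
R4 ← R4 − R2: [0, 0, 0, 0, 0]
2 nonzero rows, so rank(B) = 2.
B has 5 columns; by rank–nullity, nullity = 5 − 2 = 3.

3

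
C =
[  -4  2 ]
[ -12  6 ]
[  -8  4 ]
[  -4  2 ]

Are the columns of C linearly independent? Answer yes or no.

no

Row reduce C to echelon form.
R2 ← R2 − (3)·R1: [0, 0]
R3 ← R3 − (2)·R1: [0, 0]
R4 ← R4 − R1: [0, 0]
1 pivot among 2 columns.
Only 1 < 2 pivot columns, so the columns are linearly dependent.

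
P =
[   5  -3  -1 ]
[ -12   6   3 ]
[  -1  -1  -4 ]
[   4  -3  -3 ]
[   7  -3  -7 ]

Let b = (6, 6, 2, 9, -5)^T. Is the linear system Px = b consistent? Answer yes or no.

Row reduce the augmented matrix [P | b].
R2 ← R2 + (12/5)·R1: [0, -6/5, 3/5, 102/5]
R3 ← R3 + (1/5)·R1: [0, -8/5, -21/5, 16/5]
R4 ← R4 − (4/5)·R1: [0, -3/5, -11/5, 21/5]
R5 ← R5 − (7/5)·R1: [0, 6/5, -28/5, -67/5]
R3 ← R3 − (4/3)·R2: [0, 0, -5, -24]
R4 ← R4 − (1/2)·R2: [0, 0, -5/2, -6]
R5 ← R5 + R2: [0, 0, -5, 7]
R4 ← R4 − (1/2)·R3: [0, 0, 0, 6]
R5 ← R5 − R3: [0, 0, 0, 31]
R5 ← R5 − (31/6)·R4: [0, 0, 0, 0]
The echelon form has 4 nonzero rows; the last pivot sits in the augmented column, so rank(P) = 3 but rank([P|b]) = 4.
Since the ranks differ, the system is inconsistent.

no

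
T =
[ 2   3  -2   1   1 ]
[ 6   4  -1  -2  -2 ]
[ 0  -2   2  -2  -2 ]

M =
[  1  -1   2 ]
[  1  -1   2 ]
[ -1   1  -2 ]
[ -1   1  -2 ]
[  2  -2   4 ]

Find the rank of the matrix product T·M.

1

First compute TM:
[[  8,  -8,  16],
 [  9,  -9,  18],
 [ -6,   6, -12]]
Now row reduce the product.
R2 ← R2 − (9/8)·R1: [0, 0, 0]
R3 ← R3 + (3/4)·R1: [0, 0, 0]
1 nonzero row, so rank(TM) = 1.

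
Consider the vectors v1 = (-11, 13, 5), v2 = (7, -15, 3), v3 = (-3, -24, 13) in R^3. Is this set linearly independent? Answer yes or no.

yes

Form the matrix with these vectors as rows and row reduce.
R2 ← R2 + (7/11)·R1: [0, -74/11, 68/11]
R3 ← R3 − (3/11)·R1: [0, -303/11, 128/11]
R3 ← R3 − (303/74)·R2: [0, 0, -506/37]
3 nonzero rows, so the 3 vectors span a space of dimension 3.
Since 3 = 3, the vectors are linearly independent.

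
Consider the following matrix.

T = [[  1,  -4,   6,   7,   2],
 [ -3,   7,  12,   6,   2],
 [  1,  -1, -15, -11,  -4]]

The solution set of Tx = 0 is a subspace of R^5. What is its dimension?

2

Row reduce to echelon form.
R2 ← R2 + (3)·R1: [0, -5, 30, 27, 8]
R3 ← R3 − R1: [0, 3, -21, -18, -6]
R3 ← R3 + (3/5)·R2: [0, 0, -3, -9/5, -6/5]
3 nonzero rows, so rank(T) = 3.
T has 5 columns; by rank–nullity, nullity = 5 − 3 = 2.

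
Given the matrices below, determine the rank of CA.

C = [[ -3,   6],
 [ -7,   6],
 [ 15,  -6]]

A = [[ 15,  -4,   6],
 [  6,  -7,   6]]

First compute CA:
[[ -9, -30,  18],
 [-69, -14,  -6],
 [189, -18,  54]]
Now row reduce the product.
R2 ← R2 − (23/3)·R1: [0, 216, -144]
R3 ← R3 + (21)·R1: [0, -648, 432]
R3 ← R3 + (3)·R2: [0, 0, 0]
2 nonzero rows, so rank(CA) = 2.

2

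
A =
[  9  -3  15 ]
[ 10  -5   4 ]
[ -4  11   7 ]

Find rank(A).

Row reduce to echelon form.
R2 ← R2 − (10/9)·R1: [0, -5/3, -38/3]
R3 ← R3 + (4/9)·R1: [0, 29/3, 41/3]
R3 ← R3 + (29/5)·R2: [0, 0, -299/5]
Echelon form has 3 nonzero rows, so rank(A) = 3.

3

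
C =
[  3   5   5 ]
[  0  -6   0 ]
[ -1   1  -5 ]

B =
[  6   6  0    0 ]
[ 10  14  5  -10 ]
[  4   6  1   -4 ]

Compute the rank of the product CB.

3

First compute CB:
[[ 88, 118,  30, -70],
 [-60, -84, -30,  60],
 [-16, -22,   0,  10]]
Now row reduce the product.
R2 ← R2 + (15/22)·R1: [0, -39/11, -105/11, 135/11]
R3 ← R3 + (2/11)·R1: [0, -6/11, 60/11, -30/11]
R3 ← R3 − (2/13)·R2: [0, 0, 90/13, -60/13]
3 nonzero rows, so rank(CB) = 3.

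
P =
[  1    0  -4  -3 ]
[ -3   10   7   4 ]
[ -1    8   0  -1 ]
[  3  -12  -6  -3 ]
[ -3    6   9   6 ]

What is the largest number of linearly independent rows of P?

2

Row reduce to echelon form.
R2 ← R2 + (3)·R1: [0, 10, -5, -5]
R3 ← R3 + R1: [0, 8, -4, -4]
R4 ← R4 − (3)·R1: [0, -12, 6, 6]
R5 ← R5 + (3)·R1: [0, 6, -3, -3]
R3 ← R3 − (4/5)·R2: [0, 0, 0, 0]
R4 ← R4 + (6/5)·R2: [0, 0, 0, 0]
R5 ← R5 − (3/5)·R2: [0, 0, 0, 0]
Echelon form has 2 nonzero rows, so rank(P) = 2.
The rank gives the maximum number of linearly independent rows: 2.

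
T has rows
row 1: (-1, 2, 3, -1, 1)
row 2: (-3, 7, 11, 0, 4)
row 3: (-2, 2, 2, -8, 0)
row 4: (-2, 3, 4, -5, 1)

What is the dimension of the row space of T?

2

Row reduce to echelon form.
R2 ← R2 − (3)·R1: [0, 1, 2, 3, 1]
R3 ← R3 − (2)·R1: [0, -2, -4, -6, -2]
R4 ← R4 − (2)·R1: [0, -1, -2, -3, -1]
R3 ← R3 + (2)·R2: [0, 0, 0, 0, 0]
R4 ← R4 + R2: [0, 0, 0, 0, 0]
Echelon form has 2 nonzero rows, so rank(T) = 2.
The row space has dimension equal to the rank: 2.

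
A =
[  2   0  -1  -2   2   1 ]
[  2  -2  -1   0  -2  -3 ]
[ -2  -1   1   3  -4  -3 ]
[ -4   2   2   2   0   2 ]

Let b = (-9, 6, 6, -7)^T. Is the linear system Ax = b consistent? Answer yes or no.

no

Row reduce the augmented matrix [A | b].
R2 ← R2 − R1: [0, -2, 0, 2, -4, -4, 15]
R3 ← R3 + R1: [0, -1, 0, 1, -2, -2, -3]
R4 ← R4 + (2)·R1: [0, 2, 0, -2, 4, 4, -25]
R3 ← R3 − (1/2)·R2: [0, 0, 0, 0, 0, 0, -21/2]
R4 ← R4 + R2: [0, 0, 0, 0, 0, 0, -10]
R4 ← R4 − (20/21)·R3: [0, 0, 0, 0, 0, 0, 0]
The echelon form has 3 nonzero rows; the last pivot sits in the augmented column, so rank(A) = 2 but rank([A|b]) = 3.
Since the ranks differ, the system is inconsistent.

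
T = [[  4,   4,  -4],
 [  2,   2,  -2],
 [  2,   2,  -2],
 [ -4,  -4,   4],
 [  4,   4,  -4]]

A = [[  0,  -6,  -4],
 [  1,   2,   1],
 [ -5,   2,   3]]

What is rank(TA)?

First compute TA:
[[ 24, -24, -24],
 [ 12, -12, -12],
 [ 12, -12, -12],
 [-24,  24,  24],
 [ 24, -24, -24]]
Now row reduce the product.
R2 ← R2 − (1/2)·R1: [0, 0, 0]
R3 ← R3 − (1/2)·R1: [0, 0, 0]
R4 ← R4 + R1: [0, 0, 0]
R5 ← R5 − R1: [0, 0, 0]
1 nonzero row, so rank(TA) = 1.

1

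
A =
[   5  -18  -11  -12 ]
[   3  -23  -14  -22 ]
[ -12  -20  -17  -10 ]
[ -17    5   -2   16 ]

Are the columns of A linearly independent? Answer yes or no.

Row reduce A to echelon form.
R2 ← R2 − (3/5)·R1: [0, -61/5, -37/5, -74/5]
R3 ← R3 + (12/5)·R1: [0, -316/5, -217/5, -194/5]
R4 ← R4 + (17/5)·R1: [0, -281/5, -197/5, -124/5]
R3 ← R3 − (316/61)·R2: [0, 0, -309/61, 2310/61]
R4 ← R4 − (281/61)·R2: [0, 0, -324/61, 2646/61]
R4 ← R4 − (108/103)·R3: [0, 0, 0, 378/103]
4 pivots among 4 columns.
Every column is a pivot column, so the columns are linearly independent.

yes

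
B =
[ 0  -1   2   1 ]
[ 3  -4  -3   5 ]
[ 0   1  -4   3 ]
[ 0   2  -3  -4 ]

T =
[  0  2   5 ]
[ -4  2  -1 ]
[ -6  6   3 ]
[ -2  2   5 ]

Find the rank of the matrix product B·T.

First compute BT:
[[-10,  12,  12],
 [ 24, -10,  35],
 [ 14, -16,   2],
 [ 18, -22, -31]]
Now row reduce the product.
R2 ← R2 + (12/5)·R1: [0, 94/5, 319/5]
R3 ← R3 + (7/5)·R1: [0, 4/5, 94/5]
R4 ← R4 + (9/5)·R1: [0, -2/5, -47/5]
R3 ← R3 − (2/47)·R2: [0, 0, 756/47]
R4 ← R4 + (1/47)·R2: [0, 0, -378/47]
R4 ← R4 + (1/2)·R3: [0, 0, 0]
3 nonzero rows, so rank(BT) = 3.

3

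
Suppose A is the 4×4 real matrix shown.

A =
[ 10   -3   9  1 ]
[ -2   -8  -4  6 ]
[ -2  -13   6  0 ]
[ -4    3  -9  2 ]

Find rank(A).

4

Row reduce to echelon form.
R2 ← R2 + (1/5)·R1: [0, -43/5, -11/5, 31/5]
R3 ← R3 + (1/5)·R1: [0, -68/5, 39/5, 1/5]
R4 ← R4 + (2/5)·R1: [0, 9/5, -27/5, 12/5]
R3 ← R3 − (68/43)·R2: [0, 0, 485/43, -413/43]
R4 ← R4 + (9/43)·R2: [0, 0, -252/43, 159/43]
R4 ← R4 + (252/485)·R3: [0, 0, 0, -627/485]
Echelon form has 4 nonzero rows, so rank(A) = 4.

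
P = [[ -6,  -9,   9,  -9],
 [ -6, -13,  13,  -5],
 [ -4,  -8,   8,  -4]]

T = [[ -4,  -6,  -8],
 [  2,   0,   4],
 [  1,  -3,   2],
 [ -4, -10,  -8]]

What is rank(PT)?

First compute PT:
[[ 51,  99, 102],
 [ 31,  47,  62],
 [ 24,  40,  48]]
Now row reduce the product.
R2 ← R2 − (31/51)·R1: [0, -224/17, 0]
R3 ← R3 − (8/17)·R1: [0, -112/17, 0]
R3 ← R3 − (1/2)·R2: [0, 0, 0]
2 nonzero rows, so rank(PT) = 2.

2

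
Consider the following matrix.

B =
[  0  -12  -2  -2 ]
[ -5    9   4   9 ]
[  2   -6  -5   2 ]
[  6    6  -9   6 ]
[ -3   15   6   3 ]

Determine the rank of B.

Row reduce to echelon form.
Swap R1 ↔ R2
R3 ← R3 + (2/5)·R1: [0, -12/5, -17/5, 28/5]
R4 ← R4 + (6/5)·R1: [0, 84/5, -21/5, 84/5]
R5 ← R5 − (3/5)·R1: [0, 48/5, 18/5, -12/5]
R3 ← R3 − (1/5)·R2: [0, 0, -3, 6]
R4 ← R4 + (7/5)·R2: [0, 0, -7, 14]
R5 ← R5 + (4/5)·R2: [0, 0, 2, -4]
R4 ← R4 − (7/3)·R3: [0, 0, 0, 0]
R5 ← R5 + (2/3)·R3: [0, 0, 0, 0]
Echelon form has 3 nonzero rows, so rank(B) = 3.

3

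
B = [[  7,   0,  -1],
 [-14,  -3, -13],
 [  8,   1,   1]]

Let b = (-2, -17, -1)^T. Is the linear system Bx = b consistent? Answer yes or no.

yes

Row reduce the augmented matrix [B | b].
R2 ← R2 + (2)·R1: [0, -3, -15, -21]
R3 ← R3 − (8/7)·R1: [0, 1, 15/7, 9/7]
R3 ← R3 + (1/3)·R2: [0, 0, -20/7, -40/7]
The echelon form has 3 nonzero rows, and every pivot lies in the first 3 columns, so rank(B) = rank([B|b]) = 3.
The system is consistent.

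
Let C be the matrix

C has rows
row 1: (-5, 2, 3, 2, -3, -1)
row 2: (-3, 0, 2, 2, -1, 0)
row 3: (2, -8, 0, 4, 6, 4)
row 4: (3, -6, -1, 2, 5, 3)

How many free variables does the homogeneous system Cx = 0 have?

Row reduce to echelon form.
R2 ← R2 − (3/5)·R1: [0, -6/5, 1/5, 4/5, 4/5, 3/5]
R3 ← R3 + (2/5)·R1: [0, -36/5, 6/5, 24/5, 24/5, 18/5]
R4 ← R4 + (3/5)·R1: [0, -24/5, 4/5, 16/5, 16/5, 12/5]
R3 ← R3 − (6)·R2: [0, 0, 0, 0, 0, 0]
R4 ← R4 − (4)·R2: [0, 0, 0, 0, 0, 0]
2 nonzero rows, so rank(C) = 2.
C has 6 columns; by rank–nullity, nullity = 6 − 2 = 4.

4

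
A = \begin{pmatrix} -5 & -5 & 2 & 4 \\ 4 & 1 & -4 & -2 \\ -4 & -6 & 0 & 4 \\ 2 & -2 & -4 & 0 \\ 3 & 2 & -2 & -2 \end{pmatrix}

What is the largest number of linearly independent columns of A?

Row reduce to echelon form.
R2 ← R2 + (4/5)·R1: [0, -3, -12/5, 6/5]
R3 ← R3 − (4/5)·R1: [0, -2, -8/5, 4/5]
R4 ← R4 + (2/5)·R1: [0, -4, -16/5, 8/5]
R5 ← R5 + (3/5)·R1: [0, -1, -4/5, 2/5]
R3 ← R3 − (2/3)·R2: [0, 0, 0, 0]
R4 ← R4 − (4/3)·R2: [0, 0, 0, 0]
R5 ← R5 − (1/3)·R2: [0, 0, 0, 0]
Echelon form has 2 nonzero rows, so rank(A) = 2.
The rank gives the maximum number of linearly independent columns: 2.

2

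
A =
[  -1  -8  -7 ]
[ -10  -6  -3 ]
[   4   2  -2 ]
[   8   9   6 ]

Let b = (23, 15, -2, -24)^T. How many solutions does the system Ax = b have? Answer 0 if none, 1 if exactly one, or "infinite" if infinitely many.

Row reduce the augmented matrix [A | b].
R2 ← R2 − (10)·R1: [0, 74, 67, -215]
R3 ← R3 + (4)·R1: [0, -30, -30, 90]
R4 ← R4 + (8)·R1: [0, -55, -50, 160]
R3 ← R3 + (15/37)·R2: [0, 0, -105/37, 105/37]
R4 ← R4 + (55/74)·R2: [0, 0, -15/74, 15/74]
R4 ← R4 − (1/14)·R3: [0, 0, 0, 0]
The echelon form has 3 nonzero rows, and every pivot lies in the first 3 columns, so rank(A) = rank([A|b]) = 3.
The system is consistent.
rank = 3 = number of unknowns, so the solution is unique.

1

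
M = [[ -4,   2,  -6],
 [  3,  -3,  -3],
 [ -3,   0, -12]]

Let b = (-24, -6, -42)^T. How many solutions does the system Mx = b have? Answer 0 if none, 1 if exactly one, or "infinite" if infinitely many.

infinite

Row reduce the augmented matrix [M | b].
R2 ← R2 + (3/4)·R1: [0, -3/2, -15/2, -24]
R3 ← R3 − (3/4)·R1: [0, -3/2, -15/2, -24]
R3 ← R3 − R2: [0, 0, 0, 0]
The echelon form has 2 nonzero rows, and every pivot lies in the first 3 columns, so rank(M) = rank([M|b]) = 2.
The system is consistent.
rank = 2 < 3 unknowns, so there are infinitely many solutions.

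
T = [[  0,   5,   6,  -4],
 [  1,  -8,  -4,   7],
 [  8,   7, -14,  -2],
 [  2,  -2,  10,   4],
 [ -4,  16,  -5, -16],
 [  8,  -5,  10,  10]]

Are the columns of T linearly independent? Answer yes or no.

Row reduce T to echelon form.
Swap R1 ↔ R2
R3 ← R3 − (8)·R1: [0, 71, 18, -58]
R4 ← R4 − (2)·R1: [0, 14, 18, -10]
R5 ← R5 + (4)·R1: [0, -16, -21, 12]
R6 ← R6 − (8)·R1: [0, 59, 42, -46]
R3 ← R3 − (71/5)·R2: [0, 0, -336/5, -6/5]
R4 ← R4 − (14/5)·R2: [0, 0, 6/5, 6/5]
R5 ← R5 + (16/5)·R2: [0, 0, -9/5, -4/5]
R6 ← R6 − (59/5)·R2: [0, 0, -144/5, 6/5]
R4 ← R4 + (1/56)·R3: [0, 0, 0, 33/28]
R5 ← R5 − (3/112)·R3: [0, 0, 0, -43/56]
R6 ← R6 − (3/7)·R3: [0, 0, 0, 12/7]
R5 ← R5 + (43/66)·R4: [0, 0, 0, 0]
R6 ← R6 − (16/11)·R4: [0, 0, 0, 0]
4 pivots among 4 columns.
Every column is a pivot column, so the columns are linearly independent.

yes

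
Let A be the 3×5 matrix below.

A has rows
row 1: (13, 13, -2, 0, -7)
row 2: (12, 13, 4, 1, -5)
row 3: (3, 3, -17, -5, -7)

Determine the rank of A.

Row reduce to echelon form.
R2 ← R2 − (12/13)·R1: [0, 1, 76/13, 1, 19/13]
R3 ← R3 − (3/13)·R1: [0, 0, -215/13, -5, -70/13]
Echelon form has 3 nonzero rows, so rank(A) = 3.

3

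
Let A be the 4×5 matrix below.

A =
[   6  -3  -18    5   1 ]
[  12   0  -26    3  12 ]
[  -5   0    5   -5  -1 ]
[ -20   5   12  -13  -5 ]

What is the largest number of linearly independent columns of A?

4

Row reduce to echelon form.
R2 ← R2 − (2)·R1: [0, 6, 10, -7, 10]
R3 ← R3 + (5/6)·R1: [0, -5/2, -10, -5/6, -1/6]
R4 ← R4 + (10/3)·R1: [0, -5, -48, 11/3, -5/3]
R3 ← R3 + (5/12)·R2: [0, 0, -35/6, -15/4, 4]
R4 ← R4 + (5/6)·R2: [0, 0, -119/3, -13/6, 20/3]
R4 ← R4 − (34/5)·R3: [0, 0, 0, 70/3, -308/15]
Echelon form has 4 nonzero rows, so rank(A) = 4.
The rank gives the maximum number of linearly independent columns: 4.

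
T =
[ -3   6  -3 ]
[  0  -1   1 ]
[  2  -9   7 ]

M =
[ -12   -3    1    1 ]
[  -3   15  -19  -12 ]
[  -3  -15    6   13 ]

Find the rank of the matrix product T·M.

2

First compute TM:
[[ 27, 144, -135, -114],
 [  0, -30,  25,  25],
 [-18, -246, 215, 201]]
Now row reduce the product.
R3 ← R3 + (2/3)·R1: [0, -150, 125, 125]
R3 ← R3 − (5)·R2: [0, 0, 0, 0]
2 nonzero rows, so rank(TM) = 2.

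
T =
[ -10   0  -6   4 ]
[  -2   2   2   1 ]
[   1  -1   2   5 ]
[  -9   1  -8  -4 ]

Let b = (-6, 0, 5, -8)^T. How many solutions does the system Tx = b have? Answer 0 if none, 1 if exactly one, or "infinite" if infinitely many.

Row reduce the augmented matrix [T | b].
R2 ← R2 − (1/5)·R1: [0, 2, 16/5, 1/5, 6/5]
R3 ← R3 + (1/10)·R1: [0, -1, 7/5, 27/5, 22/5]
R4 ← R4 − (9/10)·R1: [0, 1, -13/5, -38/5, -13/5]
R3 ← R3 + (1/2)·R2: [0, 0, 3, 11/2, 5]
R4 ← R4 − (1/2)·R2: [0, 0, -21/5, -77/10, -16/5]
R4 ← R4 + (7/5)·R3: [0, 0, 0, 0, 19/5]
The echelon form has 4 nonzero rows; the last pivot sits in the augmented column, so rank(T) = 3 but rank([T|b]) = 4.
Since the ranks differ, the system is inconsistent.
It has no solutions.

0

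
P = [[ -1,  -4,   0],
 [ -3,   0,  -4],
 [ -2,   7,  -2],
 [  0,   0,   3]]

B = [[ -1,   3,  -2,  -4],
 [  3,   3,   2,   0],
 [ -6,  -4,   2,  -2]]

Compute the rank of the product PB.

3

First compute PB:
[[-11, -15,  -6,   4],
 [ 27,   7,  -2,  20],
 [ 35,  23,  14,  12],
 [-18, -12,   6,  -6]]
Now row reduce the product.
R2 ← R2 + (27/11)·R1: [0, -328/11, -184/11, 328/11]
R3 ← R3 + (35/11)·R1: [0, -272/11, -56/11, 272/11]
R4 ← R4 − (18/11)·R1: [0, 138/11, 174/11, -138/11]
R3 ← R3 − (34/41)·R2: [0, 0, 360/41, 0]
R4 ← R4 + (69/164)·R2: [0, 0, 360/41, 0]
R4 ← R4 − R3: [0, 0, 0, 0]
3 nonzero rows, so rank(PB) = 3.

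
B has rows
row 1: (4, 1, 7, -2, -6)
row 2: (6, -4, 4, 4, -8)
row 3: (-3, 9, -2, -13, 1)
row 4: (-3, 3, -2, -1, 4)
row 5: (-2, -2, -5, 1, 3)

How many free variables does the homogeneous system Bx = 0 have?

1

Row reduce to echelon form.
R2 ← R2 − (3/2)·R1: [0, -11/2, -13/2, 7, 1]
R3 ← R3 + (3/4)·R1: [0, 39/4, 13/4, -29/2, -7/2]
R4 ← R4 + (3/4)·R1: [0, 15/4, 13/4, -5/2, -1/2]
R5 ← R5 + (1/2)·R1: [0, -3/2, -3/2, 0, 0]
R3 ← R3 + (39/22)·R2: [0, 0, -91/11, -23/11, -19/11]
R4 ← R4 + (15/22)·R2: [0, 0, -13/11, 25/11, 2/11]
R5 ← R5 − (3/11)·R2: [0, 0, 3/11, -21/11, -3/11]
R4 ← R4 − (1/7)·R3: [0, 0, 0, 18/7, 3/7]
R5 ← R5 + (3/91)·R3: [0, 0, 0, -180/91, -30/91]
R5 ← R5 + (10/13)·R4: [0, 0, 0, 0, 0]
4 nonzero rows, so rank(B) = 4.
B has 5 columns; by rank–nullity, nullity = 5 − 4 = 1.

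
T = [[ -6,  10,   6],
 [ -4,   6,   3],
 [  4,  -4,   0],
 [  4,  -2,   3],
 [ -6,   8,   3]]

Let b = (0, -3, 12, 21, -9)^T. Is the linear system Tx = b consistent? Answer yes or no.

yes

Row reduce the augmented matrix [T | b].
R2 ← R2 − (2/3)·R1: [0, -2/3, -1, -3]
R3 ← R3 + (2/3)·R1: [0, 8/3, 4, 12]
R4 ← R4 + (2/3)·R1: [0, 14/3, 7, 21]
R5 ← R5 − R1: [0, -2, -3, -9]
R3 ← R3 + (4)·R2: [0, 0, 0, 0]
R4 ← R4 + (7)·R2: [0, 0, 0, 0]
R5 ← R5 − (3)·R2: [0, 0, 0, 0]
The echelon form has 2 nonzero rows, and every pivot lies in the first 3 columns, so rank(T) = rank([T|b]) = 2.
The system is consistent.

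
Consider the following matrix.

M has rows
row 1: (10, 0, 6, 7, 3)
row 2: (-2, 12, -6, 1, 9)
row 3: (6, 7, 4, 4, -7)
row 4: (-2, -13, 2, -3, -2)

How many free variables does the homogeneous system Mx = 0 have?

2

Row reduce to echelon form.
R2 ← R2 + (1/5)·R1: [0, 12, -24/5, 12/5, 48/5]
R3 ← R3 − (3/5)·R1: [0, 7, 2/5, -1/5, -44/5]
R4 ← R4 + (1/5)·R1: [0, -13, 16/5, -8/5, -7/5]
R3 ← R3 − (7/12)·R2: [0, 0, 16/5, -8/5, -72/5]
R4 ← R4 + (13/12)·R2: [0, 0, -2, 1, 9]
R4 ← R4 + (5/8)·R3: [0, 0, 0, 0, 0]
3 nonzero rows, so rank(M) = 3.
M has 5 columns; by rank–nullity, nullity = 5 − 3 = 2.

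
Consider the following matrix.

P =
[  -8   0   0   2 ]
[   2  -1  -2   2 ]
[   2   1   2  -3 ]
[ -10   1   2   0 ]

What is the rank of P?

2

Row reduce to echelon form.
R2 ← R2 + (1/4)·R1: [0, -1, -2, 5/2]
R3 ← R3 + (1/4)·R1: [0, 1, 2, -5/2]
R4 ← R4 − (5/4)·R1: [0, 1, 2, -5/2]
R3 ← R3 + R2: [0, 0, 0, 0]
R4 ← R4 + R2: [0, 0, 0, 0]
Echelon form has 2 nonzero rows, so rank(P) = 2.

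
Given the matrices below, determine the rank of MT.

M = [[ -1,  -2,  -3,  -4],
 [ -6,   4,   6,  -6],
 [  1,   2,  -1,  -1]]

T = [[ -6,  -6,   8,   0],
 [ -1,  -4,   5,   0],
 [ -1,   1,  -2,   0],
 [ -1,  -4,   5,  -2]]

First compute MT:
[[ 15,  27, -32,   8],
 [ 32,  50, -70,  12],
 [ -6, -11,  15,   2]]
Now row reduce the product.
R2 ← R2 − (32/15)·R1: [0, -38/5, -26/15, -76/15]
R3 ← R3 + (2/5)·R1: [0, -1/5, 11/5, 26/5]
R3 ← R3 − (1/38)·R2: [0, 0, 128/57, 16/3]
3 nonzero rows, so rank(MT) = 3.

3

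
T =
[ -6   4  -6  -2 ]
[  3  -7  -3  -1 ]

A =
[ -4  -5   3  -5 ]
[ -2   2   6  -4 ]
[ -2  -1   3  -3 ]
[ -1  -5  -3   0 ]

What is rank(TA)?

2

First compute TA:
[[ 30,  54,  -6,  32],
 [  9, -21, -39,  22]]
Now row reduce the product.
R2 ← R2 − (3/10)·R1: [0, -186/5, -186/5, 62/5]
2 nonzero rows, so rank(TA) = 2.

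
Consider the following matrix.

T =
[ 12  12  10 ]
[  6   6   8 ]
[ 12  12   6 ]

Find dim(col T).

2

Row reduce to echelon form.
R2 ← R2 − (1/2)·R1: [0, 0, 3]
R3 ← R3 − R1: [0, 0, -4]
R3 ← R3 + (4/3)·R2: [0, 0, 0]
Echelon form has 2 nonzero rows, so rank(T) = 2.
The column space has dimension equal to the rank: 2.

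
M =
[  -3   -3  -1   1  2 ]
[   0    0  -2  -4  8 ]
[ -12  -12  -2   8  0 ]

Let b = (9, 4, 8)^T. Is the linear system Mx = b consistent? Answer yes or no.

no

Row reduce the augmented matrix [M | b].
R3 ← R3 − (4)·R1: [0, 0, 2, 4, -8, -28]
R3 ← R3 + R2: [0, 0, 0, 0, 0, -24]
The echelon form has 3 nonzero rows; the last pivot sits in the augmented column, so rank(M) = 2 but rank([M|b]) = 3.
Since the ranks differ, the system is inconsistent.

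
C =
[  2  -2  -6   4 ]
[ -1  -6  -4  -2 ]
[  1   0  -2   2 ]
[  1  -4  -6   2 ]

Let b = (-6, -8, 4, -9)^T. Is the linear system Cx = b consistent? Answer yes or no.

no

Row reduce the augmented matrix [C | b].
R2 ← R2 + (1/2)·R1: [0, -7, -7, 0, -11]
R3 ← R3 − (1/2)·R1: [0, 1, 1, 0, 7]
R4 ← R4 − (1/2)·R1: [0, -3, -3, 0, -6]
R3 ← R3 + (1/7)·R2: [0, 0, 0, 0, 38/7]
R4 ← R4 − (3/7)·R2: [0, 0, 0, 0, -9/7]
R4 ← R4 + (9/38)·R3: [0, 0, 0, 0, 0]
The echelon form has 3 nonzero rows; the last pivot sits in the augmented column, so rank(C) = 2 but rank([C|b]) = 3.
Since the ranks differ, the system is inconsistent.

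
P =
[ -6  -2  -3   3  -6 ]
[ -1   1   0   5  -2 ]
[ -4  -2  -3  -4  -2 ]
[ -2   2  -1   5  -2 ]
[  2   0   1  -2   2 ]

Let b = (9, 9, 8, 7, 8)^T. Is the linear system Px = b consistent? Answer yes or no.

no

Row reduce the augmented matrix [P | b].
R2 ← R2 − (1/6)·R1: [0, 4/3, 1/2, 9/2, -1, 15/2]
R3 ← R3 − (2/3)·R1: [0, -2/3, -1, -6, 2, 2]
R4 ← R4 − (1/3)·R1: [0, 8/3, 0, 4, 0, 4]
R5 ← R5 + (1/3)·R1: [0, -2/3, 0, -1, 0, 11]
R3 ← R3 + (1/2)·R2: [0, 0, -3/4, -15/4, 3/2, 23/4]
R4 ← R4 − (2)·R2: [0, 0, -1, -5, 2, -11]
R5 ← R5 + (1/2)·R2: [0, 0, 1/4, 5/4, -1/2, 59/4]
R4 ← R4 − (4/3)·R3: [0, 0, 0, 0, 0, -56/3]
R5 ← R5 + (1/3)·R3: [0, 0, 0, 0, 0, 50/3]
R5 ← R5 + (25/28)·R4: [0, 0, 0, 0, 0, 0]
The echelon form has 4 nonzero rows; the last pivot sits in the augmented column, so rank(P) = 3 but rank([P|b]) = 4.
Since the ranks differ, the system is inconsistent.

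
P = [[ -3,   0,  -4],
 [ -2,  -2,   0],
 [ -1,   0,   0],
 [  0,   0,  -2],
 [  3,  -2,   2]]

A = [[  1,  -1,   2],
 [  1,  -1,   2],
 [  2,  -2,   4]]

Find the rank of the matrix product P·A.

1

First compute PA:
[[-11,  11, -22],
 [ -4,   4,  -8],
 [ -1,   1,  -2],
 [ -4,   4,  -8],
 [  5,  -5,  10]]
Now row reduce the product.
R2 ← R2 − (4/11)·R1: [0, 0, 0]
R3 ← R3 − (1/11)·R1: [0, 0, 0]
R4 ← R4 − (4/11)·R1: [0, 0, 0]
R5 ← R5 + (5/11)·R1: [0, 0, 0]
1 nonzero row, so rank(PA) = 1.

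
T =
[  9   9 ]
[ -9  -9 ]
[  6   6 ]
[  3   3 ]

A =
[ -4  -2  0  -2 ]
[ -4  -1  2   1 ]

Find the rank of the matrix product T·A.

First compute TA:
[[-72, -27,  18,  -9],
 [ 72,  27, -18,   9],
 [-48, -18,  12,  -6],
 [-24,  -9,   6,  -3]]
Now row reduce the product.
R2 ← R2 + R1: [0, 0, 0, 0]
R3 ← R3 − (2/3)·R1: [0, 0, 0, 0]
R4 ← R4 − (1/3)·R1: [0, 0, 0, 0]
1 nonzero row, so rank(TA) = 1.

1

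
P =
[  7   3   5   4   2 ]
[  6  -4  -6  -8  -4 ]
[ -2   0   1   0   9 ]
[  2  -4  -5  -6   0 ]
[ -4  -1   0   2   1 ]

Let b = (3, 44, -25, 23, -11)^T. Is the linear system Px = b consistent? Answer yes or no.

yes

Row reduce the augmented matrix [P | b].
R2 ← R2 − (6/7)·R1: [0, -46/7, -72/7, -80/7, -40/7, 290/7]
R3 ← R3 + (2/7)·R1: [0, 6/7, 17/7, 8/7, 67/7, -169/7]
R4 ← R4 − (2/7)·R1: [0, -34/7, -45/7, -50/7, -4/7, 155/7]
R5 ← R5 + (4/7)·R1: [0, 5/7, 20/7, 30/7, 15/7, -65/7]
R3 ← R3 + (3/23)·R2: [0, 0, 25/23, -8/23, 203/23, -431/23]
R4 ← R4 − (17/23)·R2: [0, 0, 27/23, 30/23, 84/23, -195/23]
R5 ← R5 + (5/46)·R2: [0, 0, 40/23, 70/23, 35/23, -110/23]
R4 ← R4 − (27/25)·R3: [0, 0, 0, 42/25, -147/25, 294/25]
R5 ← R5 − (8/5)·R3: [0, 0, 0, 18/5, -63/5, 126/5]
R5 ← R5 − (15/7)·R4: [0, 0, 0, 0, 0, 0]
The echelon form has 4 nonzero rows, and every pivot lies in the first 5 columns, so rank(P) = rank([P|b]) = 4.
The system is consistent.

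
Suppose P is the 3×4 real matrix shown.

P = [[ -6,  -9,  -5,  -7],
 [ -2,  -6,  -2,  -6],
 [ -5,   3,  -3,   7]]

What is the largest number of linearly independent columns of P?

Row reduce to echelon form.
R2 ← R2 − (1/3)·R1: [0, -3, -1/3, -11/3]
R3 ← R3 − (5/6)·R1: [0, 21/2, 7/6, 77/6]
R3 ← R3 + (7/2)·R2: [0, 0, 0, 0]
Echelon form has 2 nonzero rows, so rank(P) = 2.
The rank gives the maximum number of linearly independent columns: 2.

2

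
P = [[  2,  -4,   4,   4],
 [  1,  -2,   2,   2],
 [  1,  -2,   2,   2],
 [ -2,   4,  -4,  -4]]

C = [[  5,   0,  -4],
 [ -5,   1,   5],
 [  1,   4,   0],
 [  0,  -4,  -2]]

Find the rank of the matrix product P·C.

1

First compute PC:
[[ 34,  -4, -36],
 [ 17,  -2, -18],
 [ 17,  -2, -18],
 [-34,   4,  36]]
Now row reduce the product.
R2 ← R2 − (1/2)·R1: [0, 0, 0]
R3 ← R3 − (1/2)·R1: [0, 0, 0]
R4 ← R4 + R1: [0, 0, 0]
1 nonzero row, so rank(PC) = 1.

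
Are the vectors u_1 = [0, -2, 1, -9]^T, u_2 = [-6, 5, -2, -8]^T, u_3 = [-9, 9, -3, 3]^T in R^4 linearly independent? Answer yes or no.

yes

Form the matrix with these vectors as rows and row reduce.
Swap R1 ↔ R2
R3 ← R3 − (3/2)·R1: [0, 3/2, 0, 15]
R3 ← R3 + (3/4)·R2: [0, 0, 3/4, 33/4]
3 nonzero rows, so the 3 vectors span a space of dimension 3.
Since 3 = 3, the vectors are linearly independent.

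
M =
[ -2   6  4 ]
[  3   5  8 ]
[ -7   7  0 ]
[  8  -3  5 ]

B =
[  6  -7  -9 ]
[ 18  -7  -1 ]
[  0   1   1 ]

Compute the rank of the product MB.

2

First compute MB:
[[ 96, -24,  16],
 [108, -48, -24],
 [ 84,   0,  56],
 [ -6, -30, -64]]
Now row reduce the product.
R2 ← R2 − (9/8)·R1: [0, -21, -42]
R3 ← R3 − (7/8)·R1: [0, 21, 42]
R4 ← R4 + (1/16)·R1: [0, -63/2, -63]
R3 ← R3 + R2: [0, 0, 0]
R4 ← R4 − (3/2)·R2: [0, 0, 0]
2 nonzero rows, so rank(MB) = 2.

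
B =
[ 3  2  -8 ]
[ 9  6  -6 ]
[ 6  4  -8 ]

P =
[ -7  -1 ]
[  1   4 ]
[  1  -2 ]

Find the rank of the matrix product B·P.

First compute BP:
[[-27,  21],
 [-63,  27],
 [-46,  26]]
Now row reduce the product.
R2 ← R2 − (7/3)·R1: [0, -22]
R3 ← R3 − (46/27)·R1: [0, -88/9]
R3 ← R3 − (4/9)·R2: [0, 0]
2 nonzero rows, so rank(BP) = 2.

2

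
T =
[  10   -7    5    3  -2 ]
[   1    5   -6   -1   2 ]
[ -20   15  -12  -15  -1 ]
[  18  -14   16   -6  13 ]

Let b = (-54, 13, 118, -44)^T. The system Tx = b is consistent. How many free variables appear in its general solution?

1

Row reduce the augmented matrix [T | b].
R2 ← R2 − (1/10)·R1: [0, 57/10, -13/2, -13/10, 11/5, 92/5]
R3 ← R3 + (2)·R1: [0, 1, -2, -9, -5, 10]
R4 ← R4 − (9/5)·R1: [0, -7/5, 7, -57/5, 83/5, 266/5]
R3 ← R3 − (10/57)·R2: [0, 0, -49/57, -500/57, -307/57, 386/57]
R4 ← R4 + (14/57)·R2: [0, 0, 308/57, -668/57, 977/57, 3290/57]
R4 ← R4 + (44/7)·R3: [0, 0, 0, -468/7, -117/7, 702/7]
The echelon form has 4 nonzero rows, and every pivot lies in the first 5 columns, so rank(T) = rank([T|b]) = 4.
The system is consistent.
Free variables = (unknowns) − (rank) = 5 − 4 = 1.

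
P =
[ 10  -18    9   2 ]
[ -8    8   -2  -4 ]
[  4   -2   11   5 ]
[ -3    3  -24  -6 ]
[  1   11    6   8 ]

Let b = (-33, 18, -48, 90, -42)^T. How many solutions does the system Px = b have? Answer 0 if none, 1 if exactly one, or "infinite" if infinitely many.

infinite

Row reduce the augmented matrix [P | b].
R2 ← R2 + (4/5)·R1: [0, -32/5, 26/5, -12/5, -42/5]
R3 ← R3 − (2/5)·R1: [0, 26/5, 37/5, 21/5, -174/5]
R4 ← R4 + (3/10)·R1: [0, -12/5, -213/10, -27/5, 801/10]
R5 ← R5 − (1/10)·R1: [0, 64/5, 51/10, 39/5, -387/10]
R3 ← R3 + (13/16)·R2: [0, 0, 93/8, 9/4, -333/8]
R4 ← R4 − (3/8)·R2: [0, 0, -93/4, -9/2, 333/4]
R5 ← R5 + (2)·R2: [0, 0, 31/2, 3, -111/2]
R4 ← R4 + (2)·R3: [0, 0, 0, 0, 0]
R5 ← R5 − (4/3)·R3: [0, 0, 0, 0, 0]
The echelon form has 3 nonzero rows, and every pivot lies in the first 4 columns, so rank(P) = rank([P|b]) = 3.
The system is consistent.
rank = 3 < 4 unknowns, so there are infinitely many solutions.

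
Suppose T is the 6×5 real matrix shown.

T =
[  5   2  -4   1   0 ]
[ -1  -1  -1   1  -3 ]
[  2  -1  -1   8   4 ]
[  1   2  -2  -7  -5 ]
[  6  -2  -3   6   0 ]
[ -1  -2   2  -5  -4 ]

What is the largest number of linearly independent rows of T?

4

Row reduce to echelon form.
R2 ← R2 + (1/5)·R1: [0, -3/5, -9/5, 6/5, -3]
R3 ← R3 − (2/5)·R1: [0, -9/5, 3/5, 38/5, 4]
R4 ← R4 − (1/5)·R1: [0, 8/5, -6/5, -36/5, -5]
R5 ← R5 − (6/5)·R1: [0, -22/5, 9/5, 24/5, 0]
R6 ← R6 + (1/5)·R1: [0, -8/5, 6/5, -24/5, -4]
R3 ← R3 − (3)·R2: [0, 0, 6, 4, 13]
R4 ← R4 + (8/3)·R2: [0, 0, -6, -4, -13]
R5 ← R5 − (22/3)·R2: [0, 0, 15, -4, 22]
R6 ← R6 − (8/3)·R2: [0, 0, 6, -8, 4]
R4 ← R4 + R3: [0, 0, 0, 0, 0]
R5 ← R5 − (5/2)·R3: [0, 0, 0, -14, -21/2]
R6 ← R6 − R3: [0, 0, 0, -12, -9]
Swap R4 ↔ R5
R6 ← R6 − (6/7)·R4: [0, 0, 0, 0, 0]
Echelon form has 4 nonzero rows, so rank(T) = 4.
The rank gives the maximum number of linearly independent rows: 4.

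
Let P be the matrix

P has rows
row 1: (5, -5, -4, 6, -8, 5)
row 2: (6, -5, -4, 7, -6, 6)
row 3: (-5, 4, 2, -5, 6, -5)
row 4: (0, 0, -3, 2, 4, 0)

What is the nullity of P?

3

Row reduce to echelon form.
R2 ← R2 − (6/5)·R1: [0, 1, 4/5, -1/5, 18/5, 0]
R3 ← R3 + R1: [0, -1, -2, 1, -2, 0]
R3 ← R3 + R2: [0, 0, -6/5, 4/5, 8/5, 0]
R4 ← R4 − (5/2)·R3: [0, 0, 0, 0, 0, 0]
3 nonzero rows, so rank(P) = 3.
P has 6 columns; by rank–nullity, nullity = 6 − 3 = 3.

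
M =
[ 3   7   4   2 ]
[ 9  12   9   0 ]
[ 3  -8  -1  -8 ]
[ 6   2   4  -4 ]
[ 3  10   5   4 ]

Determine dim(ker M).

2

Row reduce to echelon form.
R2 ← R2 − (3)·R1: [0, -9, -3, -6]
R3 ← R3 − R1: [0, -15, -5, -10]
R4 ← R4 − (2)·R1: [0, -12, -4, -8]
R5 ← R5 − R1: [0, 3, 1, 2]
R3 ← R3 − (5/3)·R2: [0, 0, 0, 0]
R4 ← R4 − (4/3)·R2: [0, 0, 0, 0]
R5 ← R5 + (1/3)·R2: [0, 0, 0, 0]
2 nonzero rows, so rank(M) = 2.
M has 4 columns; by rank–nullity, nullity = 4 − 2 = 2.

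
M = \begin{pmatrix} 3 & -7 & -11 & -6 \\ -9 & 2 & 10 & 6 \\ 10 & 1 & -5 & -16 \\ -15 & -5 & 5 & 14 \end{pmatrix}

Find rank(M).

4

Row reduce to echelon form.
R2 ← R2 + (3)·R1: [0, -19, -23, -12]
R3 ← R3 − (10/3)·R1: [0, 73/3, 95/3, 4]
R4 ← R4 + (5)·R1: [0, -40, -50, -16]
R3 ← R3 + (73/57)·R2: [0, 0, 42/19, -216/19]
R4 ← R4 − (40/19)·R2: [0, 0, -30/19, 176/19]
R4 ← R4 + (5/7)·R3: [0, 0, 0, 8/7]
Echelon form has 4 nonzero rows, so rank(M) = 4.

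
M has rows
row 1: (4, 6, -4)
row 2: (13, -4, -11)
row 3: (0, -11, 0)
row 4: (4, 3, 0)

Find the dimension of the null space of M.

Row reduce to echelon form.
R2 ← R2 − (13/4)·R1: [0, -47/2, 2]
R4 ← R4 − R1: [0, -3, 4]
R3 ← R3 − (22/47)·R2: [0, 0, -44/47]
R4 ← R4 − (6/47)·R2: [0, 0, 176/47]
R4 ← R4 + (4)·R3: [0, 0, 0]
3 nonzero rows, so rank(M) = 3.
M has 3 columns; by rank–nullity, nullity = 3 − 3 = 0.

0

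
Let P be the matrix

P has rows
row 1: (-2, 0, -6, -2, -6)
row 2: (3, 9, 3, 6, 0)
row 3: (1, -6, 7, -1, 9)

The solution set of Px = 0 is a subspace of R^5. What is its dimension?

Row reduce to echelon form.
R2 ← R2 + (3/2)·R1: [0, 9, -6, 3, -9]
R3 ← R3 + (1/2)·R1: [0, -6, 4, -2, 6]
R3 ← R3 + (2/3)·R2: [0, 0, 0, 0, 0]
2 nonzero rows, so rank(P) = 2.
P has 5 columns; by rank–nullity, nullity = 5 − 2 = 3.

3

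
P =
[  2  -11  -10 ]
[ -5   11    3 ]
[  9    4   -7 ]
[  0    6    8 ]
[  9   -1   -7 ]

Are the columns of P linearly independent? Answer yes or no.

yes

Row reduce P to echelon form.
R2 ← R2 + (5/2)·R1: [0, -33/2, -22]
R3 ← R3 − (9/2)·R1: [0, 107/2, 38]
R5 ← R5 − (9/2)·R1: [0, 97/2, 38]
R3 ← R3 + (107/33)·R2: [0, 0, -100/3]
R4 ← R4 + (4/11)·R2: [0, 0, 0]
R5 ← R5 + (97/33)·R2: [0, 0, -80/3]
R5 ← R5 − (4/5)·R3: [0, 0, 0]
3 pivots among 3 columns.
Every column is a pivot column, so the columns are linearly independent.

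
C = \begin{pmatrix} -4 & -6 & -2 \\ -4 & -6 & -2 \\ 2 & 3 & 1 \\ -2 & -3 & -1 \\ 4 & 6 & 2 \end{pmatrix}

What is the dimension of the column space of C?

Row reduce to echelon form.
R2 ← R2 − R1: [0, 0, 0]
R3 ← R3 + (1/2)·R1: [0, 0, 0]
R4 ← R4 − (1/2)·R1: [0, 0, 0]
R5 ← R5 + R1: [0, 0, 0]
Echelon form has 1 nonzero row, so rank(C) = 1.
The column space has dimension equal to the rank: 1.

1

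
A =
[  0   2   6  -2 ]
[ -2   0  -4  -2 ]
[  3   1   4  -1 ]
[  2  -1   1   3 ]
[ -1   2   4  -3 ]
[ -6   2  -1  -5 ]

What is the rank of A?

3

Row reduce to echelon form.
Swap R1 ↔ R2
R3 ← R3 + (3/2)·R1: [0, 1, -2, -4]
R4 ← R4 + R1: [0, -1, -3, 1]
R5 ← R5 − (1/2)·R1: [0, 2, 6, -2]
R6 ← R6 − (3)·R1: [0, 2, 11, 1]
R3 ← R3 − (1/2)·R2: [0, 0, -5, -3]
R4 ← R4 + (1/2)·R2: [0, 0, 0, 0]
R5 ← R5 − R2: [0, 0, 0, 0]
R6 ← R6 − R2: [0, 0, 5, 3]
R6 ← R6 + R3: [0, 0, 0, 0]
Echelon form has 3 nonzero rows, so rank(A) = 3.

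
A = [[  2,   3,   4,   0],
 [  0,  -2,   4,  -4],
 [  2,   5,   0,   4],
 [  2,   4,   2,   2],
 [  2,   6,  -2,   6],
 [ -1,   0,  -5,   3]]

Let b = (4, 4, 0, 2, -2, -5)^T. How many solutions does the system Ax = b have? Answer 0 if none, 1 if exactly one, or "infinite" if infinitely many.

Row reduce the augmented matrix [A | b].
R3 ← R3 − R1: [0, 2, -4, 4, -4]
R4 ← R4 − R1: [0, 1, -2, 2, -2]
R5 ← R5 − R1: [0, 3, -6, 6, -6]
R6 ← R6 + (1/2)·R1: [0, 3/2, -3, 3, -3]
R3 ← R3 + R2: [0, 0, 0, 0, 0]
R4 ← R4 + (1/2)·R2: [0, 0, 0, 0, 0]
R5 ← R5 + (3/2)·R2: [0, 0, 0, 0, 0]
R6 ← R6 + (3/4)·R2: [0, 0, 0, 0, 0]
The echelon form has 2 nonzero rows, and every pivot lies in the first 4 columns, so rank(A) = rank([A|b]) = 2.
The system is consistent.
rank = 2 < 4 unknowns, so there are infinitely many solutions.

infinite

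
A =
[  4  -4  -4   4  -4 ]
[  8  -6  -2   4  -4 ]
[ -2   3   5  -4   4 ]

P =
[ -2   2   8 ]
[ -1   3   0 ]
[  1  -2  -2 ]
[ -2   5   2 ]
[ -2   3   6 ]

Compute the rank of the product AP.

2

First compute AP:
[[ -8,  12,  24],
 [-12,  10,  52],
 [  6, -13, -10]]
Now row reduce the product.
R2 ← R2 − (3/2)·R1: [0, -8, 16]
R3 ← R3 + (3/4)·R1: [0, -4, 8]
R3 ← R3 − (1/2)·R2: [0, 0, 0]
2 nonzero rows, so rank(AP) = 2.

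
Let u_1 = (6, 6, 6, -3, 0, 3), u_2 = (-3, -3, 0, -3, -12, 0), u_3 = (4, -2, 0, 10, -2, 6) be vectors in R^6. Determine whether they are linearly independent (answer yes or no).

yes

Form the matrix with these vectors as rows and row reduce.
R2 ← R2 + (1/2)·R1: [0, 0, 3, -9/2, -12, 3/2]
R3 ← R3 − (2/3)·R1: [0, -6, -4, 12, -2, 4]
Swap R2 ↔ R3
3 nonzero rows, so the 3 vectors span a space of dimension 3.
Since 3 = 3, the vectors are linearly independent.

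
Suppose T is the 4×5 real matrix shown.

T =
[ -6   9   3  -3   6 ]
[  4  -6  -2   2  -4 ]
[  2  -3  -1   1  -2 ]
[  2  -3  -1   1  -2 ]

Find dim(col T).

1

Row reduce to echelon form.
R2 ← R2 + (2/3)·R1: [0, 0, 0, 0, 0]
R3 ← R3 + (1/3)·R1: [0, 0, 0, 0, 0]
R4 ← R4 + (1/3)·R1: [0, 0, 0, 0, 0]
Echelon form has 1 nonzero row, so rank(T) = 1.
The column space has dimension equal to the rank: 1.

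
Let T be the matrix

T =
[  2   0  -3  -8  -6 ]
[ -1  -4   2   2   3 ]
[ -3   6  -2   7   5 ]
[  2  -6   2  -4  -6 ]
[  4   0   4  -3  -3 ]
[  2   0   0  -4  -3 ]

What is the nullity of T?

0

Row reduce to echelon form.
R2 ← R2 + (1/2)·R1: [0, -4, 1/2, -2, 0]
R3 ← R3 + (3/2)·R1: [0, 6, -13/2, -5, -4]
R4 ← R4 − R1: [0, -6, 5, 4, 0]
R5 ← R5 − (2)·R1: [0, 0, 10, 13, 9]
R6 ← R6 − R1: [0, 0, 3, 4, 3]
R3 ← R3 + (3/2)·R2: [0, 0, -23/4, -8, -4]
R4 ← R4 − (3/2)·R2: [0, 0, 17/4, 7, 0]
R4 ← R4 + (17/23)·R3: [0, 0, 0, 25/23, -68/23]
R5 ← R5 + (40/23)·R3: [0, 0, 0, -21/23, 47/23]
R6 ← R6 + (12/23)·R3: [0, 0, 0, -4/23, 21/23]
R5 ← R5 + (21/25)·R4: [0, 0, 0, 0, -11/25]
R6 ← R6 + (4/25)·R4: [0, 0, 0, 0, 11/25]
R6 ← R6 + R5: [0, 0, 0, 0, 0]
5 nonzero rows, so rank(T) = 5.
T has 5 columns; by rank–nullity, nullity = 5 − 5 = 0.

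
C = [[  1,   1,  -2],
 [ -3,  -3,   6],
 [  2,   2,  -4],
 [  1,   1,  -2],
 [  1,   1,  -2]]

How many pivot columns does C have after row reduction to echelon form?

1

Row reduce to echelon form.
R2 ← R2 + (3)·R1: [0, 0, 0]
R3 ← R3 − (2)·R1: [0, 0, 0]
R4 ← R4 − R1: [0, 0, 0]
R5 ← R5 − R1: [0, 0, 0]
Echelon form has 1 nonzero row, so rank(C) = 1.
Each nonzero row contributes one pivot column: 1 pivot columns.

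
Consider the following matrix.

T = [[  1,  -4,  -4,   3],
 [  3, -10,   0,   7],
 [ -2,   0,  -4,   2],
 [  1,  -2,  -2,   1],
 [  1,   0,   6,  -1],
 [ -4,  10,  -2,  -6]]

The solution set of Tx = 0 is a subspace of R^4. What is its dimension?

1

Row reduce to echelon form.
R2 ← R2 − (3)·R1: [0, 2, 12, -2]
R3 ← R3 + (2)·R1: [0, -8, -12, 8]
R4 ← R4 − R1: [0, 2, 2, -2]
R5 ← R5 − R1: [0, 4, 10, -4]
R6 ← R6 + (4)·R1: [0, -6, -18, 6]
R3 ← R3 + (4)·R2: [0, 0, 36, 0]
R4 ← R4 − R2: [0, 0, -10, 0]
R5 ← R5 − (2)·R2: [0, 0, -14, 0]
R6 ← R6 + (3)·R2: [0, 0, 18, 0]
R4 ← R4 + (5/18)·R3: [0, 0, 0, 0]
R5 ← R5 + (7/18)·R3: [0, 0, 0, 0]
R6 ← R6 − (1/2)·R3: [0, 0, 0, 0]
3 nonzero rows, so rank(T) = 3.
T has 4 columns; by rank–nullity, nullity = 4 − 3 = 1.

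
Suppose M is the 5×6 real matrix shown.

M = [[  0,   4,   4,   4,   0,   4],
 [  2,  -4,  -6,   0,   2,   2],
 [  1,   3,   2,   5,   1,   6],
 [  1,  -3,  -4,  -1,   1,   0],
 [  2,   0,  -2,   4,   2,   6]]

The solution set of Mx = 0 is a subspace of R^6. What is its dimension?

4

Row reduce to echelon form.
Swap R1 ↔ R2
R3 ← R3 − (1/2)·R1: [0, 5, 5, 5, 0, 5]
R4 ← R4 − (1/2)·R1: [0, -1, -1, -1, 0, -1]
R5 ← R5 − R1: [0, 4, 4, 4, 0, 4]
R3 ← R3 − (5/4)·R2: [0, 0, 0, 0, 0, 0]
R4 ← R4 + (1/4)·R2: [0, 0, 0, 0, 0, 0]
R5 ← R5 − R2: [0, 0, 0, 0, 0, 0]
2 nonzero rows, so rank(M) = 2.
M has 6 columns; by rank–nullity, nullity = 6 − 2 = 4.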